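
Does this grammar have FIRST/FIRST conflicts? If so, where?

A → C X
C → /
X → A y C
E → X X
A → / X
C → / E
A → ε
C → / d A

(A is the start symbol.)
A FIRST/FIRST conflict occurs when two productions N → α and N → β for the same non-terminal have FIRST(α) ∩ FIRST(β) ≠ ∅ (with ε ∈ FIRST of a nullable right-hand side, so two nullable alternatives also conflict).

FIRST sets of the non-terminals at (or reachable through a nullable prefix from) the front of some alternative:
  FIRST(C) = { '/' }

Productions for A:
  A → C X: FIRST = { '/' }
  A → / X: FIRST = { '/' }
  A → ε: FIRST = { ε }
Productions for C:
  C → /: FIRST = { '/' }
  C → / E: FIRST = { '/' }
  C → / d A: FIRST = { '/' }
X, E have only one production, so no FIRST/FIRST conflict is possible there.

Conflict for A: A → C X and A → / X
  Overlap: { '/' }
Conflict for C: C → / and C → / E
  Overlap: { '/' }
Conflict for C: C → / and C → / d A
  Overlap: { '/' }
Conflict for C: C → / E and C → / d A
  Overlap: { '/' }

Answer: Yes. A → C X / A → '/' X on { '/' }; C → '/' / C → '/' E on { '/' }; C → '/' / C → '/' d A on { '/' }; C → '/' E / C → '/' d A on { '/' }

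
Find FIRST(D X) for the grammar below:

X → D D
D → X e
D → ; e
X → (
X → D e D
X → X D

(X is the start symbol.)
FIRST sets of the non-terminals involved (from the grammar, by fixed-point iteration):
  FIRST(D) = { '(', ';' }

To compute FIRST(D X), process the symbols left to right:
Symbol D is a non-terminal. Add FIRST(D) \ {ε} = { '(', ';' }
D is not nullable (ε ∉ FIRST(D)), so stop here.
FIRST(D X) = { '(', ';' }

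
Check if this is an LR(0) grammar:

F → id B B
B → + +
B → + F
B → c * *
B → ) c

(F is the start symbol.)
Augment with F' → F and build the canonical LR(0) collection (I0 = CLOSURE({[F' → . F]}), then GOTO on every symbol after a dot until no new states appear). It has 13 states:
  I0: { [F → . id B B], [F' → . F] }  — shift
  I1: { [F' → F .] }  — accept
  I2: { [B → . ) c], [B → . + +], [B → . + F], [B → . c * *], [F → id . B B] }  — shift
  I3: { [B → ) . c] }  — shift
  I4: { [B → + . +], [B → + . F], [F → . id B B] }  — shift
  I5: { [B → . ) c], [B → . + +], [B → . + F], [B → . c * *], [F → id B . B] }  — shift
  I6: { [B → c . * *] }  — shift
  I7: { [B → c * . *] }  — shift
  I8: { [B → c * * .] }  — reduce
  I9: { [F → id B B .] }  — reduce
  I10: { [B → + + .] }  — reduce
  I11: { [B → + F .] }  — reduce
  I12: { [B → ) c .] }  — reduce

Every state is either a pure shift/goto state or contains exactly one complete item and nothing to shift — no conflicts. The grammar is LR(0).

Answer: Yes, the grammar is LR(0)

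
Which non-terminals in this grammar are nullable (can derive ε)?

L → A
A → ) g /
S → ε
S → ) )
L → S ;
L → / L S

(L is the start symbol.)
ε-productions: S → ε
So S is immediately nullable.
No further non-terminal can be added: every production for the remaining non-terminals contains a terminal or a non-nullable non-terminal.
Nullable = { 'S' }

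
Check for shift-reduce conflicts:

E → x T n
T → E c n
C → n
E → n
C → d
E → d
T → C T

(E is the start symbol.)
A shift-reduce conflict occurs when an LR(0) state has both:
  - a complete (reduce) item [A → α .] (dot at the end), and
  - a shift item [B → β . c γ] (dot before a terminal).

Augment with E' → E and build the canonical LR(0) collection (I0 = CLOSURE({[E' → . E]}), then GOTO on every symbol after a dot until no new states appear). It has 14 states:
  I0: { [E → . d], [E → . n], [E → . x T n], [E' → . E] }  — shift
  I1: { [E' → E .] }  — accept
  I2: { [E → d .] }  — reduce
  I3: { [E → n .] }  — reduce
  I4: { [C → . d], [C → . n], [E → . d], [E → . n], [E → . x T n], [E → x . T n], [T → . C T], [T → . E c n] }  — shift
  I5: { [C → . d], [C → . n], [E → . d], [E → . n], [E → . x T n], [T → . C T], [T → . E c n], [T → C . T] }  — shift
  I6: { [T → E . c n] }  — shift
  I7: { [E → x T . n] }  — shift
  I8: { [C → d .], [E → d .] }  — 2 reduces
  I9: { [C → n .], [E → n .] }  — 2 reduces
  I10: { [E → x T n .] }  — reduce
  I11: { [T → E c . n] }  — shift
  I12: { [T → E c n .] }  — reduce
  I13: { [T → C T .] }  — reduce

No state contains both a complete item and a shift item.

Answer: No shift-reduce conflicts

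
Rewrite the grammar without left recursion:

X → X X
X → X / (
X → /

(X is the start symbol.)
X is directly left-recursive. The standard transformation for
  A → A α₁ | ... | A α_m | β₁ | ... | β_n
is
  A  → β₁ A' | ... | β_n A'
  A' → α₁ A' | ... | α_m A' | ε

X → / becomes X → / X'
X → X X becomes X' → X X'
X → X / ( becomes X' → / ( X'
Add X' → ε

Resulting grammar:
X → / X'
X' → X X'
X' → / ( X'
X' → ε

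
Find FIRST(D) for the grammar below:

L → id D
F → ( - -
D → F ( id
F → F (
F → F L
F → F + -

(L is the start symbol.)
{ '(' }

To compute FIRST(D), examine every production with D on the left-hand side, reading each right-hand side left to right until a non-nullable symbol is reached.

FIRST sets of the other non-terminals involved (by the same procedure, iterated to a fixed point):
  FIRST(F) = { '(' }

From D → F ( id:
  - F is a non-terminal: add FIRST(F) \ {ε} = { '(' }
    F is not nullable, so stop

Collecting: FIRST(D) = { '(' }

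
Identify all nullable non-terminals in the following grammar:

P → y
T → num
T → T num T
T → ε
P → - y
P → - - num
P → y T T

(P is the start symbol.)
A non-terminal is nullable if it can derive ε (the empty string): either it has an ε-production, or it has a production whose right-hand side consists entirely of nullable non-terminals.

ε-productions: T → ε
So T is immediately nullable.
No further non-terminal can be added: every production for the remaining non-terminals contains a terminal or a non-nullable non-terminal.
Nullable = { 'T' }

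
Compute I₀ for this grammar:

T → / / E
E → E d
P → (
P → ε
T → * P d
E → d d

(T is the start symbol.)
{ [T → . * P d], [T → . / / E], [T' → . T] }

First, augment the grammar with T' → T
I₀ = CLOSURE({ [T' → . T] }):
  [T' → . T] has the dot before T: add [T → . / / E], [T → . * P d]
No further items can be added.

I₀ = { [T → . * P d], [T → . / / E], [T' → . T] }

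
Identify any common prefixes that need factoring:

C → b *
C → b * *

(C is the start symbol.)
Left-factoring is needed when two productions for the same non-terminal
share a common prefix on the right-hand side.

Productions for C:
  C → b *
  C → b * *

Found common prefix 'b *' in productions for C

Answer: Yes, C has productions with common prefix 'b *'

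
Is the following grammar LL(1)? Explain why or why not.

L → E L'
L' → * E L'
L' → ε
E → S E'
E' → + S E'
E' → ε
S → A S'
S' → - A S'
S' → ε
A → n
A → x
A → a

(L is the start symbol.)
Yes, the grammar is LL(1).

Relevant sets:
  FOLLOW(L') = { $ }
  FOLLOW(E') = { $, '*' }
  FOLLOW(S') = { $, '*', '+' }

For L':
  PREDICT(L' → '*' E L') = { '*' }
  PREDICT(L' → ε) = { $ }
For E':
  PREDICT(E' → '+' S E') = { '+' }
  PREDICT(E' → ε) = { $, '*' }
For S':
  PREDICT(S' → '-' A S') = { '-' }
  PREDICT(S' → ε) = { $, '*', '+' }
For A:
  PREDICT(A → n) = { 'n' }
  PREDICT(A → x) = { 'x' }
  PREDICT(A → a) = { 'a' }
L, E, S have a single production, so nothing to check there.

All predict sets are disjoint. The grammar IS LL(1).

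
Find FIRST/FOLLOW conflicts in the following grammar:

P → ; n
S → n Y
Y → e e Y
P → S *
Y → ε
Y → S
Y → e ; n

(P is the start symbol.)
A FIRST/FOLLOW conflict occurs when a non-terminal N has a nullable alternative N → β (β ⇒* ε) and another alternative N → α with FIRST(α) ∩ FOLLOW(N) ≠ ∅: on such a lookahead the parser cannot decide between expanding α and letting N vanish via β.

Nullable non-terminals: Y.
FIRST sets used below: FIRST(S) = { 'n' }

Y: nullable alternative(s) Y → ε; FOLLOW(Y) = { '*' }
  Y → e e Y: FIRST \ {ε} = { 'e' } — disjoint from FOLLOW(Y)
  Y → ε: FIRST \ {ε} = { } — this is the only nullable alternative, skip
  Y → S: FIRST \ {ε} = { 'n' } — disjoint from FOLLOW(Y)
  Y → e ; n: FIRST \ {ε} = { 'e' } — disjoint from FOLLOW(Y)

P, S have no nullable alternative, so no FIRST/FOLLOW check is needed there.

No FIRST/FOLLOW conflicts found.

Answer: No FIRST/FOLLOW conflicts.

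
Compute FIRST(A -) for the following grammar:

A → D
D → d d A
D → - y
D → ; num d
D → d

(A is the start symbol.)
{ '-', ';', 'd' }

FIRST sets of the non-terminals involved (from the grammar, by fixed-point iteration):
  FIRST(A) = { '-', ';', 'd' }

To compute FIRST(A -), process the symbols left to right:
Symbol A is a non-terminal. Add FIRST(A) \ {ε} = { '-', ';', 'd' }
A is not nullable (ε ∉ FIRST(A)), so stop here.
FIRST(A -) = { '-', ';', 'd' }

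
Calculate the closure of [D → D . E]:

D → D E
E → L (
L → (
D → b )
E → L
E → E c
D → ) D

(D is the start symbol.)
To compute CLOSURE, for each item [A → α.Bβ] where B is a non-terminal, add [B → .γ] for all productions B → γ; repeat for the newly added items until nothing changes.

Start with: [D → D . E]
  [D → D . E] has the dot before E: add [E → . L (], [E → . L], [E → . E c]
  [E → . L (] has the dot before L: add [L → . (]
No further items can be added.

CLOSURE = { [D → D . E], [E → . E c], [E → . L (], [E → . L], [L → . (] }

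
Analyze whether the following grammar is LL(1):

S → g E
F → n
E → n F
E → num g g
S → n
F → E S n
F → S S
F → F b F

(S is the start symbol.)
No. Predict set conflict for F: { 'n' }

A grammar is LL(1) if for each non-terminal N with multiple productions, the predict sets of those productions are pairwise disjoint, where PREDICT(N → α) = (FIRST(α) \ {ε}) ∪ (FOLLOW(N) if α ⇒* ε).

Relevant sets:
  FIRST(E) = { 'n', 'num' }
  FIRST(S) = { 'g', 'n' }
  FIRST(F) = { 'g', 'n', 'num' }

For S:
  PREDICT(S → g E) = { 'g' }
  PREDICT(S → n) = { 'n' }
For F:
  PREDICT(F → n) = { 'n' }
  PREDICT(F → E S n) = { 'n', 'num' }
  PREDICT(F → S S) = { 'g', 'n' }
  PREDICT(F → F b F) = { 'g', 'n', 'num' }
For E:
  PREDICT(E → n F) = { 'n' }
  PREDICT(E → num g g) = { 'num' }

Conflict found: Predict set conflict for F: { 'n' }
The grammar is NOT LL(1).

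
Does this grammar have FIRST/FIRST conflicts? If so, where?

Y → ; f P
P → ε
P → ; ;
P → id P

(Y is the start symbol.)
No FIRST/FIRST conflicts.

Productions for P:
  P → ε: FIRST = { ε }
  P → ; ;: FIRST = { ';' }
  P → id P: FIRST = { 'id' }
Y has only one production, so no FIRST/FIRST conflict is possible there.

All alternatives of each non-terminal have pairwise disjoint FIRST sets.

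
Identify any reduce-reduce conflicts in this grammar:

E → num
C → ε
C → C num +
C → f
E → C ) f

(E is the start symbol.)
No reduce-reduce conflicts

Augment with E' → E and build the canonical LR(0) collection (I0 = CLOSURE({[E' → . E]}), then GOTO on every symbol after a dot until no new states appear). It has 9 states:
  I0: { [C → . C num +], [C → . f], [C → .], [E → . C ) f], [E → . num], [E' → . E] }  — shift, reduce
  I1: { [C → C . num +], [E → C . ) f] }  — shift
  I2: { [E' → E .] }  — accept
  I3: { [C → f .] }  — reduce
  I4: { [E → num .] }  — reduce
  I5: { [E → C ) . f] }  — shift
  I6: { [C → C num . +] }  — shift
  I7: { [C → C num + .] }  — reduce
  I8: { [E → C ) f .] }  — reduce

No state contains more than one complete item.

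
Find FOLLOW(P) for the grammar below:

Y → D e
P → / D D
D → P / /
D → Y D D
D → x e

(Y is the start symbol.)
In D → P / /: P is followed by '/' '/', add FIRST('/' '/') \ {ε} = { '/' }

Taking the union: FOLLOW(P) = { '/' }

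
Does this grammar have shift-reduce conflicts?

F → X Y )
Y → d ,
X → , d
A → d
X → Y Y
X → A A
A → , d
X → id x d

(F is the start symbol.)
Yes — I6: [A → d .] vs [Y → d . ,]

Augment with F' → F and build the canonical LR(0) collection (I0 = CLOSURE({[F' → . F]}), then GOTO on every symbol after a dot until no new states appear). It has 20 states:
  I0: { [A → . , d], [A → . d], [F → . X Y )], [F' → . F], [X → . , d], [X → . A A], [X → . Y Y], [X → . id x d], [Y → . d ,] }  — shift
  I1: { [A → , . d], [X → , . d] }  — shift
  I2: { [A → . , d], [A → . d], [X → A . A] }  — shift
  I3: { [F' → F .] }  — accept
  I4: { [F → X . Y )], [Y → . d ,] }  — shift
  I5: { [X → Y . Y], [Y → . d ,] }  — shift
  I6: { [A → d .], [Y → d . ,] }  — shift, reduce
  I7: { [X → id . x d] }  — shift
  I8: { [X → id x . d] }  — shift
  I9: { [X → id x d .] }  — reduce
  I10: { [Y → d , .] }  — reduce
  I11: { [X → Y Y .] }  — reduce
  I12: { [Y → d . ,] }  — shift
  I13: { [F → X Y . )] }  — shift
  I14: { [F → X Y ) .] }  — reduce
  I15: { [A → , . d] }  — shift
  I16: { [X → A A .] }  — reduce
  I17: { [A → d .] }  — reduce
  I18: { [A → , d .] }  — reduce
  I19: { [A → , d .], [X → , d .] }  — 2 reduces

I6 contains reduce item [A → d .] and shift item [Y → d . ,] — shift-reduce conflict.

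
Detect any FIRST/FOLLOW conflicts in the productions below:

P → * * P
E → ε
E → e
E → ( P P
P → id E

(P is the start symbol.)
No FIRST/FOLLOW conflicts.

Nullable non-terminals: E.

E: nullable alternative(s) E → ε; FOLLOW(E) = { $, '*', 'id' }
  E → ε: FIRST \ {ε} = { } — this is the only nullable alternative, skip
  E → e: FIRST \ {ε} = { 'e' } — disjoint from FOLLOW(E)
  E → ( P P: FIRST \ {ε} = { '(' } — disjoint from FOLLOW(E)

P has no nullable alternative, so no FIRST/FOLLOW check is needed there.

No FIRST/FOLLOW conflicts found.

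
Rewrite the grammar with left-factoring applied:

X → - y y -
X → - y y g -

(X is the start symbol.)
Left-factoring transforms A → αβ₁ | αβ₂ into A → αA' and A' → β₁ | β₂
(α is the longest common prefix among the alternatives). Repeat until
no nonterminal has two alternatives with a common prefix.

Round 1: X has alternatives sharing prefix '- y y'. Introduce X': X → - y y X'
  Add: X' → -
  Add: X' → g -

No remaining common prefixes — done.

Resulting grammar:
X → - y y X'
X' → -
X' → g -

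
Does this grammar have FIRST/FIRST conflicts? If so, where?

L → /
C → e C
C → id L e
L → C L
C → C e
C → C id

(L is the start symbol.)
A FIRST/FIRST conflict occurs when two productions N → α and N → β for the same non-terminal have FIRST(α) ∩ FIRST(β) ≠ ∅ (with ε ∈ FIRST of a nullable right-hand side, so two nullable alternatives also conflict).

FIRST sets of the non-terminals at (or reachable through a nullable prefix from) the front of some alternative:
  FIRST(C) = { 'e', 'id' }

Productions for L:
  L → /: FIRST = { '/' }
  L → C L: FIRST = { 'e', 'id' }
Productions for C:
  C → e C: FIRST = { 'e' }
  C → id L e: FIRST = { 'id' }
  C → C e: FIRST = { 'e', 'id' }
  C → C id: FIRST = { 'e', 'id' }

Conflict for C: C → e C and C → C e
  Overlap: { 'e' }
Conflict for C: C → e C and C → C id
  Overlap: { 'e' }
Conflict for C: C → id L e and C → C e
  Overlap: { 'id' }
Conflict for C: C → id L e and C → C id
  Overlap: { 'id' }
Conflict for C: C → C e and C → C id
  Overlap: { 'e', 'id' }

Answer: Yes. C → e C / C → C e on { 'e' }; C → e C / C → C id on { 'e' }; C → id L e / C → C e on { 'id' }; C → id L e / C → C id on { 'id' }; C → C e / C → C id on { 'e', 'id' }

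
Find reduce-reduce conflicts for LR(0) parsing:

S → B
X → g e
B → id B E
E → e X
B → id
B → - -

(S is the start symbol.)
No reduce-reduce conflicts

A reduce-reduce conflict occurs when an LR(0) state has two complete items [A → α .] and [B → β .] — both call for a reduction, and with no lookahead the parser cannot choose between them.

Augment with S' → S and build the canonical LR(0) collection (I0 = CLOSURE({[S' → . S]}), then GOTO on every symbol after a dot until no new states appear). It has 12 states:
  I0: { [B → . - -], [B → . id B E], [B → . id], [S → . B], [S' → . S] }  — shift
  I1: { [B → - . -] }  — shift
  I2: { [S → B .] }  — reduce
  I3: { [S' → S .] }  — accept
  I4: { [B → . - -], [B → . id B E], [B → . id], [B → id . B E], [B → id .] }  — shift, reduce
  I5: { [B → id B . E], [E → . e X] }  — shift
  I6: { [B → id B E .] }  — reduce
  I7: { [E → e . X], [X → . g e] }  — shift
  I8: { [E → e X .] }  — reduce
  I9: { [X → g . e] }  — shift
  I10: { [X → g e .] }  — reduce
  I11: { [B → - - .] }  — reduce

No state contains more than one complete item.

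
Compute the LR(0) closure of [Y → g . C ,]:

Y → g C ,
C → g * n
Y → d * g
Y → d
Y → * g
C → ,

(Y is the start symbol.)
To compute CLOSURE, for each item [A → α.Bβ] where B is a non-terminal, add [B → .γ] for all productions B → γ; repeat for the newly added items until nothing changes.

Start with: [Y → g . C ,]
  [Y → g . C ,] has the dot before C: add [C → . g * n], [C → . ,]
No further items can be added.

CLOSURE = { [C → . ,], [C → . g * n], [Y → g . C ,] }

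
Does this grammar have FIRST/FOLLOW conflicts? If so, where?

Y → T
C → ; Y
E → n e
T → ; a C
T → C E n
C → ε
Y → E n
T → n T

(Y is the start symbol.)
Nullable non-terminals: C.

C: nullable alternative(s) C → ε; FOLLOW(C) = { $, 'n' }
  C → ; Y: FIRST \ {ε} = { ';' } — disjoint from FOLLOW(C)
  C → ε: FIRST \ {ε} = { } — this is the only nullable alternative, skip

E, T, Y have no nullable alternative, so no FIRST/FOLLOW check is needed there.

No FIRST/FOLLOW conflicts found.

Answer: No FIRST/FOLLOW conflicts.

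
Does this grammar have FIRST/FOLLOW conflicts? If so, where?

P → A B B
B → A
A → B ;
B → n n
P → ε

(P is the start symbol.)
No FIRST/FOLLOW conflicts.

Nullable non-terminals: P.
FIRST sets used below: FIRST(A) = { 'n' }

P: nullable alternative(s) P → ε; FOLLOW(P) = { $ }
  P → A B B: FIRST \ {ε} = { 'n' } — disjoint from FOLLOW(P)
  P → ε: FIRST \ {ε} = { } — this is the only nullable alternative, skip

A, B have no nullable alternative, so no FIRST/FOLLOW check is needed there.

No FIRST/FOLLOW conflicts found.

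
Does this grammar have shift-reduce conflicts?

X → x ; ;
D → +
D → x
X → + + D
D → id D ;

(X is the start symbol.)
No shift-reduce conflicts

Augment with X' → X and build the canonical LR(0) collection (I0 = CLOSURE({[X' → . X]}), then GOTO on every symbol after a dot until no new states appear). It has 13 states:
  I0: { [X → . + + D], [X → . x ; ;], [X' → . X] }  — shift
  I1: { [X → + . + D] }  — shift
  I2: { [X' → X .] }  — accept
  I3: { [X → x . ; ;] }  — shift
  I4: { [X → x ; . ;] }  — shift
  I5: { [X → x ; ; .] }  — reduce
  I6: { [D → . +], [D → . id D ;], [D → . x], [X → + + . D] }  — shift
  I7: { [D → + .] }  — reduce
  I8: { [X → + + D .] }  — reduce
  I9: { [D → . +], [D → . id D ;], [D → . x], [D → id . D ;] }  — shift
  I10: { [D → x .] }  — reduce
  I11: { [D → id D . ;] }  — shift
  I12: { [D → id D ; .] }  — reduce

No state contains both a complete item and a shift item.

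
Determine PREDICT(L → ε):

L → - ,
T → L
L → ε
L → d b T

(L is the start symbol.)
PREDICT(L → ε) = (FIRST(RHS) \ {ε}) ∪ (FOLLOW(L) if ε ∈ FIRST(RHS), i.e. RHS ⇒* ε)
The right-hand side is ε (FIRST(ε) = { ε }), so the predict set is FOLLOW(L) = { $ }
PREDICT(L → ε) = { $ }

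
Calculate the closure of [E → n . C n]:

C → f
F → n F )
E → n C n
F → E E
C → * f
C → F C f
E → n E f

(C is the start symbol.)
To compute CLOSURE, for each item [A → α.Bβ] where B is a non-terminal, add [B → .γ] for all productions B → γ; repeat for the newly added items until nothing changes.

Start with: [E → n . C n]
  [E → n . C n] has the dot before C: add [C → . f], [C → . * f], [C → . F C f]
  [C → . F C f] has the dot before F: add [F → . n F )], [F → . E E]
  [F → . E E] has the dot before E: add [E → . n C n], [E → . n E f]
No further items can be added.

CLOSURE = { [C → . * f], [C → . F C f], [C → . f], [E → . n C n], [E → . n E f], [E → n . C n], [F → . E E], [F → . n F )] }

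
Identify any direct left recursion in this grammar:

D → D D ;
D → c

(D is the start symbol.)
Yes, D is left-recursive

Direct left recursion occurs when N → N α for some non-terminal N (the right-hand side begins with the left-hand side itself).

D → D D ;: LEFT RECURSIVE (starts with D)
D → c: starts with c

The grammar has direct left recursion on: D.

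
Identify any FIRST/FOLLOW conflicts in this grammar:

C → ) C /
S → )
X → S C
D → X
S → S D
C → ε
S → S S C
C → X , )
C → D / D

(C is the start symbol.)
Nullable non-terminals: C.
FIRST sets used below: FIRST(X) = { ')' }, FIRST(D) = { ')' }

C: nullable alternative(s) C → ε; FOLLOW(C) = { $, ')', ',', '/' }
  C → ) C /: FIRST \ {ε} = { ')' } — overlaps FOLLOW(C) on { ')' }: CONFLICT
  C → ε: FIRST \ {ε} = { } — this is the only nullable alternative, skip
  C → X , ): FIRST \ {ε} = { ')' } — overlaps FOLLOW(C) on { ')' }: CONFLICT
  C → D / D: FIRST \ {ε} = { ')' } — overlaps FOLLOW(C) on { ')' }: CONFLICT

D, S, X have no nullable alternative, so no FIRST/FOLLOW check is needed there.

So the grammar has 3 FIRST/FOLLOW conflicts (marked CONFLICT above).

Answer: Yes. C → ')' C '/' with FOLLOW(C) on { ')' }; C → X ',' ')' with FOLLOW(C) on { ')' }; C → D '/' D with FOLLOW(C) on { ')' }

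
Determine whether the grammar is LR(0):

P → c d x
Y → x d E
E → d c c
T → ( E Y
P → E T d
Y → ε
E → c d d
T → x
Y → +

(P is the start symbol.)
No. Shift-reduce conflict between [Y → .] and [Y → . +]

Augment with P' → P and build the canonical LR(0) collection (I0 = CLOSURE({[P' → . P]}), then GOTO on every symbol after a dot until no new states appear). It has 22 states:
  I0: { [E → . c d d], [E → . d c c], [P → . E T d], [P → . c d x], [P' → . P] }  — shift
  I1: { [P → E . T d], [T → . ( E Y], [T → . x] }  — shift
  I2: { [P' → P .] }  — accept
  I3: { [E → c . d d], [P → c . d x] }  — shift
  I4: { [E → d . c c] }  — shift
  I5: { [E → d c . c] }  — shift
  I6: { [E → d c c .] }  — reduce
  I7: { [E → c d . d], [P → c d . x] }  — shift
  I8: { [E → c d d .] }  — reduce
  I9: { [P → c d x .] }  — reduce
  I10: { [E → . c d d], [E → . d c c], [T → ( . E Y] }  — shift
  I11: { [P → E T . d] }  — shift
  I12: { [T → x .] }  — reduce
  I13: { [P → E T d .] }  — reduce
  I14: { [T → ( E . Y], [Y → . +], [Y → . x d E], [Y → .] }  — shift, reduce
  I15: { [E → c . d d] }  — shift
  I16: { [E → c d . d] }  — shift
  I17: { [Y → + .] }  — reduce
  I18: { [T → ( E Y .] }  — reduce
  I19: { [Y → x . d E] }  — shift
  I20: { [E → . c d d], [E → . d c c], [Y → x d . E] }  — shift
  I21: { [Y → x d E .] }  — reduce

Conflict in state I14:
  Shift-reduce conflict between [Y → .] and [Y → . +]
So the grammar is NOT LR(0).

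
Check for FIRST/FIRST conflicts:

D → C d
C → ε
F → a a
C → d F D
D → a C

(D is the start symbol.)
No FIRST/FIRST conflicts.

A FIRST/FIRST conflict occurs when two productions N → α and N → β for the same non-terminal have FIRST(α) ∩ FIRST(β) ≠ ∅ (with ε ∈ FIRST of a nullable right-hand side, so two nullable alternatives also conflict).

FIRST sets of the non-terminals at (or reachable through a nullable prefix from) the front of some alternative:
  FIRST(C) = { 'd', ε }

Productions for D:
  D → C d: FIRST = { 'd' }
  D → a C: FIRST = { 'a' }
Productions for C:
  C → ε: FIRST = { ε }
  C → d F D: FIRST = { 'd' }
F has only one production, so no FIRST/FIRST conflict is possible there.

All alternatives of each non-terminal have pairwise disjoint FIRST sets.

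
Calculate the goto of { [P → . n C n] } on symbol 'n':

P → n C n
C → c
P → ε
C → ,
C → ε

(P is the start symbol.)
{ [C → . ,], [C → . c], [C → .], [P → n . C n] }

GOTO(I, 'n') = CLOSURE({ [A → αX.β] : [A → α.Xβ] ∈ I, X = 'n' })

Items with dot before 'n', with the dot advanced:
  [P → . n C n] → [P → n . C n]
Closure of the advanced items:
  [P → n . C n] has the dot before C: add [C → . c], [C → . ,], [C → .]

GOTO = { [C → . ,], [C → . c], [C → .], [P → n . C n] }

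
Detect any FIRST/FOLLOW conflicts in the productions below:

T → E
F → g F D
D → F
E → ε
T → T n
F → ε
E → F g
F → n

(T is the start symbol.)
A FIRST/FOLLOW conflict occurs when a non-terminal N has a nullable alternative N → β (β ⇒* ε) and another alternative N → α with FIRST(α) ∩ FOLLOW(N) ≠ ∅: on such a lookahead the parser cannot decide between expanding α and letting N vanish via β.

Nullable non-terminals: D, E, F, T.
FIRST sets used below: FIRST(F) = { 'g', 'n', ε }, FIRST(E) = { 'g', 'n', ε }, FIRST(T) = { 'g', 'n', ε }
D has a nullable alternative but only one production, so nothing to check.

E: nullable alternative(s) E → ε; FOLLOW(E) = { $, 'n' }
  E → ε: FIRST \ {ε} = { } — this is the only nullable alternative, skip
  E → F g: FIRST \ {ε} = { 'g', 'n' } — overlaps FOLLOW(E) on { 'n' }: CONFLICT

F: nullable alternative(s) F → ε; FOLLOW(F) = { 'g', 'n' }
  F → g F D: FIRST \ {ε} = { 'g' } — overlaps FOLLOW(F) on { 'g' }: CONFLICT
  F → ε: FIRST \ {ε} = { } — this is the only nullable alternative, skip
  F → n: FIRST \ {ε} = { 'n' } — overlaps FOLLOW(F) on { 'n' }: CONFLICT

T: nullable alternative(s) T → E; FOLLOW(T) = { $, 'n' }
  T → E: FIRST \ {ε} = { 'g', 'n' } — this is the only nullable alternative, skip
  T → T n: FIRST \ {ε} = { 'g', 'n' } — overlaps FOLLOW(T) on { 'n' }: CONFLICT

So the grammar has 4 FIRST/FOLLOW conflicts (marked CONFLICT above).

Answer: Yes. T → T n with FOLLOW(T) on { 'n' }; F → g F D with FOLLOW(F) on { 'g' }; F → n with FOLLOW(F) on { 'n' }; E → F g with FOLLOW(E) on { 'n' }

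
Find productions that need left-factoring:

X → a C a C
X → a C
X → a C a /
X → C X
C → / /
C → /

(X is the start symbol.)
Yes, X has productions with common prefix 'a C'; C has productions with common prefix '/'

Left-factoring is needed when two productions for the same non-terminal
share a common prefix on the right-hand side.

Productions for X:
  X → a C a C
  X → a C
  X → a C a /
  X → C X
Productions for C:
  C → / /
  C → /

Found common prefix 'a C' in productions for X
Found common prefix '/' in productions for C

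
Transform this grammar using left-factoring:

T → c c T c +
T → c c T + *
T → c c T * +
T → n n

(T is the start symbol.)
T → c c T T'
T' → c +
T' → + *
T' → * +
T → n n

Left-factoring transforms A → αβ₁ | αβ₂ into A → αA' and A' → β₁ | β₂
(α is the longest common prefix among the alternatives). Repeat until
no nonterminal has two alternatives with a common prefix.

Round 1: T has alternatives sharing prefix 'c c T'. Introduce T': T → c c T T'
  Add: T' → c +
  Add: T' → + *
  Add: T' → * +

No remaining common prefixes — done.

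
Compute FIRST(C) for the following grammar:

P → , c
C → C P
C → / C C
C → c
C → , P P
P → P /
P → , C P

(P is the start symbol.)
From C → C P:
  - C is the symbol being defined: contributes nothing new
    C is not nullable, so stop
From C → / C C:
  - '/' is a terminal: add '/' and stop
From C → c:
  - c is a terminal: add 'c' and stop
From C → , P P:
  - ',' is a terminal: add ',' and stop

Collecting: FIRST(C) = { ',', '/', 'c' }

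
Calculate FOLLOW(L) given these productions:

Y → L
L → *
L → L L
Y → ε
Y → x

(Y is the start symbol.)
To compute FOLLOW(L), find every occurrence of L on a right-hand side N → α L β: add FIRST(β) \ {ε}, and if β is empty or nullable also add FOLLOW(N). Iterate to a fixed point.

In Y → L: L is at the end, add FOLLOW(Y)
In L → L L: L is followed by L, add FIRST(L) \ {ε} = { '*' }
In L → L L: L is at the end; this adds FOLLOW(L) to itself — nothing new

The FOLLOW sets referred to above (computed the same way, to a fixed point):
  FOLLOW(Y) = { $ }

Taking the union: FOLLOW(L) = { $, '*' }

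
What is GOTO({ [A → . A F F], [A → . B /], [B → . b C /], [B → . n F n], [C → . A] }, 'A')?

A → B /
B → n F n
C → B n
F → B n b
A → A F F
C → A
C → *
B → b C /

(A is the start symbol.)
{ [A → A . F F], [B → . b C /], [B → . n F n], [C → A .], [F → . B n b] }

GOTO(I, 'A') = CLOSURE({ [A → αX.β] : [A → α.Xβ] ∈ I, X = 'A' })

Items with dot before 'A', with the dot advanced:
  [A → . A F F] → [A → A . F F]
  [C → . A] → [C → A .]
Closure of the advanced items:
  [A → A . F F] has the dot before F: add [F → . B n b]
  [F → . B n b] has the dot before B: add [B → . n F n], [B → . b C /]

GOTO = { [A → A . F F], [B → . b C /], [B → . n F n], [C → A .], [F → . B n b] }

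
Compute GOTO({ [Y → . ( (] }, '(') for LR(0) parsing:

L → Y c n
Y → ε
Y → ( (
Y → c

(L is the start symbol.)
GOTO(I, '(') = CLOSURE({ [A → αX.β] : [A → α.Xβ] ∈ I, X = '(' })

Items with dot before '(', with the dot advanced:
  [Y → . ( (] → [Y → ( . (]
Closure adds nothing (no advanced item has the dot before a non-terminal).

GOTO = { [Y → ( . (] }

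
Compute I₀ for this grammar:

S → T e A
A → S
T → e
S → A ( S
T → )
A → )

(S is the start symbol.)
{ [A → . )], [A → . S], [S → . A ( S], [S → . T e A], [S' → . S], [T → . )], [T → . e] }

First, augment the grammar with S' → S
I₀ = CLOSURE({ [S' → . S] }):
  [S' → . S] has the dot before S: add [S → . T e A], [S → . A ( S]
  [S → . T e A] has the dot before T: add [T → . e], [T → . )]
  [S → . A ( S] has the dot before A: add [A → . S], [A → . )]
No further items can be added.

I₀ = { [A → . )], [A → . S], [S → . A ( S], [S → . T e A], [S' → . S], [T → . )], [T → . e] }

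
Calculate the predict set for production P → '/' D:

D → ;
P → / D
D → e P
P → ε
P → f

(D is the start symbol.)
{ '/' }

PREDICT(P → '/' D) = (FIRST(RHS) \ {ε}) ∪ (FOLLOW(P) if ε ∈ FIRST(RHS), i.e. RHS ⇒* ε)
FIRST('/' D) = { '/' }
ε ∉ FIRST('/' D), so FOLLOW(P) is not added.
PREDICT(P → '/' D) = { '/' }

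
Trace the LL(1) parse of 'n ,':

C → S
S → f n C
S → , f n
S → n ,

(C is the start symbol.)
LL(1) parsing maintains a stack (initially the start symbol over $) and the input. At each step: if the stack top is a terminal, match it against the current input token; if it is a non-terminal N, replace it with the RHS of M[N, lookahead] (the unique production whose predict set contains the lookahead).

Stack is shown with the top on the left.

Stack  Input  Action
--------------------
C $    n , $  output C → S
S $    n , $  output S → n ,
n , $  n , $  match 'n'
, $    , $    match ','
$      $      accept

The string is accepted.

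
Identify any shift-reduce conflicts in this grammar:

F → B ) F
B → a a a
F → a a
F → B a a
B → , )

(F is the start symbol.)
Yes — I5: [F → a a .] vs [B → a a . a]

A shift-reduce conflict occurs when an LR(0) state has both:
  - a complete (reduce) item [A → α .] (dot at the end), and
  - a shift item [B → β . c γ] (dot before a terminal).

Augment with F' → F and build the canonical LR(0) collection (I0 = CLOSURE({[F' → . F]}), then GOTO on every symbol after a dot until no new states appear). It has 12 states:
  I0: { [B → . , )], [B → . a a a], [F → . B ) F], [F → . B a a], [F → . a a], [F' → . F] }  — shift
  I1: { [B → , . )] }  — shift
  I2: { [F → B . ) F], [F → B . a a] }  — shift
  I3: { [F' → F .] }  — accept
  I4: { [B → a . a a], [F → a . a] }  — shift
  I5: { [B → a a . a], [F → a a .] }  — shift, reduce
  I6: { [B → a a a .] }  — reduce
  I7: { [B → . , )], [B → . a a a], [F → . B ) F], [F → . B a a], [F → . a a], [F → B ) . F] }  — shift
  I8: { [F → B a . a] }  — shift
  I9: { [F → B a a .] }  — reduce
  I10: { [F → B ) F .] }  — reduce
  I11: { [B → , ) .] }  — reduce

I5 contains reduce item [F → a a .] and shift item [B → a a . a] — shift-reduce conflict.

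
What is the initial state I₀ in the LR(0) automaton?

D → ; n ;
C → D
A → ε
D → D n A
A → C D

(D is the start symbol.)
{ [D → . ; n ;], [D → . D n A], [D' → . D] }

First, augment the grammar with D' → D
I₀ = CLOSURE({ [D' → . D] }):
  [D' → . D] has the dot before D: add [D → . ; n ;], [D → . D n A]
No further items can be added.

I₀ = { [D → . ; n ;], [D → . D n A], [D' → . D] }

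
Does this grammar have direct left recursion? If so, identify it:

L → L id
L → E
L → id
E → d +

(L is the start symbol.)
Direct left recursion occurs when N → N α for some non-terminal N (the right-hand side begins with the left-hand side itself).

L → L id: LEFT RECURSIVE (starts with L)
L → E: starts with E
L → id: starts with id
E → d +: starts with d

The grammar has direct left recursion on: L.

Answer: Yes, L is left-recursive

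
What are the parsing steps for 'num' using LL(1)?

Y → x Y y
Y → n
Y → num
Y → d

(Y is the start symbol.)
LL(1) parsing maintains a stack (initially the start symbol over $) and the input. At each step: if the stack top is a terminal, match it against the current input token; if it is a non-terminal N, replace it with the RHS of M[N, lookahead] (the unique production whose predict set contains the lookahead).

Stack is shown with the top on the left.

Stack  Input  Action
--------------------
Y $    num $  output Y → num
num $  num $  match 'num'
$      $      accept

The string is accepted.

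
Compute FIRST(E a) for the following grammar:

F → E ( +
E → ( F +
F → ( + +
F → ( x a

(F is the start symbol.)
{ '(' }

FIRST sets of the non-terminals involved (from the grammar, by fixed-point iteration):
  FIRST(E) = { '(' }

To compute FIRST(E a), process the symbols left to right:
Symbol E is a non-terminal. Add FIRST(E) \ {ε} = { '(' }
E is not nullable (ε ∉ FIRST(E)), so stop here.
FIRST(E a) = { '(' }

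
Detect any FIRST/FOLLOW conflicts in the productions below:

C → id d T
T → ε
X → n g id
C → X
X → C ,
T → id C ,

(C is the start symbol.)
Nullable non-terminals: T.

T: nullable alternative(s) T → ε; FOLLOW(T) = { $, ',' }
  T → ε: FIRST \ {ε} = { } — this is the only nullable alternative, skip
  T → id C ,: FIRST \ {ε} = { 'id' } — disjoint from FOLLOW(T)

C, X have no nullable alternative, so no FIRST/FOLLOW check is needed there.

No FIRST/FOLLOW conflicts found.

Answer: No FIRST/FOLLOW conflicts.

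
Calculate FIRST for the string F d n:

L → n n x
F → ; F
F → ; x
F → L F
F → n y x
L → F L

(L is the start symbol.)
{ ';', 'n' }

FIRST sets of the non-terminals involved (from the grammar, by fixed-point iteration):
  FIRST(F) = { ';', 'n' }

To compute FIRST(F d n), process the symbols left to right:
Symbol F is a non-terminal. Add FIRST(F) \ {ε} = { ';', 'n' }
F is not nullable (ε ∉ FIRST(F)), so stop here.
FIRST(F d n) = { ';', 'n' }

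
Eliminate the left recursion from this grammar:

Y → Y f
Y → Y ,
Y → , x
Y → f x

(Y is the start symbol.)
Y is directly left-recursive. The standard transformation for
  A → A α₁ | ... | A α_m | β₁ | ... | β_n
is
  A  → β₁ A' | ... | β_n A'
  A' → α₁ A' | ... | α_m A' | ε

Y → , x becomes Y → , x Y'
Y → f x becomes Y → f x Y'
Y → Y f becomes Y' → f Y'
Y → Y , becomes Y' → , Y'
Add Y' → ε

Resulting grammar:
Y → , x Y'
Y → f x Y'
Y' → f Y'
Y' → , Y'
Y' → ε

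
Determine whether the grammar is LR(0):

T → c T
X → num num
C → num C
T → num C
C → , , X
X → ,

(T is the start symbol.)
A grammar is LR(0) if no state in the canonical LR(0) collection has:
  - both a shift item (dot before a terminal) and a complete item (shift-reduce conflict), or
  - two or more complete items (reduce-reduce conflict; the accept item [T' → T .] counts as a complete item here).

Augment with T' → T and build the canonical LR(0) collection (I0 = CLOSURE({[T' → . T]}), then GOTO on every symbol after a dot until no new states appear). It has 14 states:
  I0: { [T → . c T], [T → . num C], [T' → . T] }  — shift
  I1: { [T' → T .] }  — accept
  I2: { [T → . c T], [T → . num C], [T → c . T] }  — shift
  I3: { [C → . , , X], [C → . num C], [T → num . C] }  — shift
  I4: { [C → , . , X] }  — shift
  I5: { [T → num C .] }  — reduce
  I6: { [C → . , , X], [C → . num C], [C → num . C] }  — shift
  I7: { [C → num C .] }  — reduce
  I8: { [C → , , . X], [X → . ,], [X → . num num] }  — shift
  I9: { [X → , .] }  — reduce
  I10: { [C → , , X .] }  — reduce
  I11: { [X → num . num] }  — shift
  I12: { [X → num num .] }  — reduce
  I13: { [T → c T .] }  — reduce

Every state is either a pure shift/goto state or contains exactly one complete item and nothing to shift — no conflicts. The grammar is LR(0).

Answer: Yes, the grammar is LR(0)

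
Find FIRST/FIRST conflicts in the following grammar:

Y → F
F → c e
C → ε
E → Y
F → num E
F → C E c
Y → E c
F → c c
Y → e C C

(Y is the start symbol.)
Yes. Y → F / Y → E c on { 'c', 'e', 'num' }; Y → F / Y → e C C on { 'e' }; Y → E c / Y → e C C on { 'e' }; F → c e / F → C E c on { 'c' }; F → c e / F → c c on { 'c' }; F → num E / F → C E c on { 'num' }; F → C E c / F → c c on { 'c' }

FIRST sets of the non-terminals at (or reachable through a nullable prefix from) the front of some alternative:
  FIRST(F) = { 'c', 'e', 'num' }
  FIRST(E) = { 'c', 'e', 'num' }
  FIRST(C) = { ε }

Productions for Y:
  Y → F: FIRST = { 'c', 'e', 'num' }
  Y → E c: FIRST = { 'c', 'e', 'num' }
  Y → e C C: FIRST = { 'e' }
Productions for F:
  F → c e: FIRST = { 'c' }
  F → num E: FIRST = { 'num' }
  F → C E c: FIRST = { 'c', 'e', 'num' }
  F → c c: FIRST = { 'c' }
C, E have only one production, so no FIRST/FIRST conflict is possible there.

Conflict for Y: Y → F and Y → E c
  Overlap: { 'c', 'e', 'num' }
Conflict for Y: Y → F and Y → e C C
  Overlap: { 'e' }
Conflict for Y: Y → E c and Y → e C C
  Overlap: { 'e' }
Conflict for F: F → c e and F → C E c
  Overlap: { 'c' }
Conflict for F: F → c e and F → c c
  Overlap: { 'c' }
Conflict for F: F → num E and F → C E c
  Overlap: { 'num' }
Conflict for F: F → C E c and F → c c
  Overlap: { 'c' }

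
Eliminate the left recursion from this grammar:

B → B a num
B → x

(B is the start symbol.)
B is directly left-recursive. The standard transformation for
  A → A α₁ | ... | A α_m | β₁ | ... | β_n
is
  A  → β₁ A' | ... | β_n A'
  A' → α₁ A' | ... | α_m A' | ε

B → x becomes B → x B'
B → B a num becomes B' → a num B'
Add B' → ε

Resulting grammar:
B → x B'
B' → a num B'
B' → ε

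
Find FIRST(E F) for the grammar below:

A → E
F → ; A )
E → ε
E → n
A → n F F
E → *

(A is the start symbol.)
{ '*', ';', 'n' }

FIRST sets of the non-terminals involved (from the grammar, by fixed-point iteration):
  FIRST(E) = { '*', 'n', ε }
  FIRST(F) = { ';' }

To compute FIRST(E F), process the symbols left to right:
Symbol E is a non-terminal. Add FIRST(E) \ {ε} = { '*', 'n' }
E is nullable (ε ∈ FIRST(E)), continue to the next symbol.
Symbol F is a non-terminal. Add FIRST(F) \ {ε} = { ';' }
F is not nullable (ε ∉ FIRST(F)), so stop here.
FIRST(E F) = { '*', ';', 'n' }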